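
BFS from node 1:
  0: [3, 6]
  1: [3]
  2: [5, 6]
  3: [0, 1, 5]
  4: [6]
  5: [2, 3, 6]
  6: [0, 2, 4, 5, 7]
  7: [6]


Visit 1, enqueue [3]
Visit 3, enqueue [0, 5]
Visit 0, enqueue [6]
Visit 5, enqueue [2]
Visit 6, enqueue [4, 7]
Visit 2, enqueue []
Visit 4, enqueue []
Visit 7, enqueue []

BFS order: [1, 3, 0, 5, 6, 2, 4, 7]


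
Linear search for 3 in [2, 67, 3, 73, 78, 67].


i=0: 2!=3
i=1: 67!=3
i=2: 3==3 found!

Found at 2, 3 comps


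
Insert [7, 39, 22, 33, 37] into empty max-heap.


Insert 7: [7]
Insert 39: [39, 7]
Insert 22: [39, 7, 22]
Insert 33: [39, 33, 22, 7]
Insert 37: [39, 37, 22, 7, 33]

Final heap: [39, 37, 22, 7, 33]


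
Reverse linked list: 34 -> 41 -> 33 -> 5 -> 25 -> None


Step 1: curr=34, set curr.next=prev(None) | reversed so far: 34
Step 2: curr=41, set curr.next=prev(34) | reversed so far: 41 -> 34
Step 3: curr=33, set curr.next=prev(41) | reversed so far: 33 -> 41 -> 34
Step 4: curr=5, set curr.next=prev(33) | reversed so far: 5 -> 33 -> 41 -> 34
Step 5: curr=25, set curr.next=prev(5) | reversed so far: 25 -> 5 -> 33 -> 41 -> 34

25 -> 5 -> 33 -> 41 -> 34 -> None


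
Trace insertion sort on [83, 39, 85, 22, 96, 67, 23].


Initial: [83, 39, 85, 22, 96, 67, 23]
Insert 39: [39, 83, 85, 22, 96, 67, 23]
Insert 85: [39, 83, 85, 22, 96, 67, 23]
Insert 22: [22, 39, 83, 85, 96, 67, 23]
Insert 96: [22, 39, 83, 85, 96, 67, 23]
Insert 67: [22, 39, 67, 83, 85, 96, 23]
Insert 23: [22, 23, 39, 67, 83, 85, 96]

Sorted: [22, 23, 39, 67, 83, 85, 96]


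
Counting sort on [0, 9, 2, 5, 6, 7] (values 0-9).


Input: [0, 9, 2, 5, 6, 7]
Counts: [1, 0, 1, 0, 0, 1, 1, 1, 0, 1]

Sorted: [0, 2, 5, 6, 7, 9]


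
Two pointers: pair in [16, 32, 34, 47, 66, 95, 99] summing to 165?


lo=0(16)+hi=6(99)=115
lo=1(32)+hi=6(99)=131
lo=2(34)+hi=6(99)=133
lo=3(47)+hi=6(99)=146
lo=4(66)+hi=6(99)=165

Yes: 66+99=165


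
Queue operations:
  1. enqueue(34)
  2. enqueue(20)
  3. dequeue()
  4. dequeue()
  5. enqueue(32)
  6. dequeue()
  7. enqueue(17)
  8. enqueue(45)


enqueue(34) -> [34]
enqueue(20) -> [34, 20]
dequeue()->34, [20]
dequeue()->20, []
enqueue(32) -> [32]
dequeue()->32, []
enqueue(17) -> [17]
enqueue(45) -> [17, 45]

Final queue: [17, 45]


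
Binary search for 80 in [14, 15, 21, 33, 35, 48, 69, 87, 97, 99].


Step 1: lo=0, hi=9, mid=4, val=35
Step 2: lo=5, hi=9, mid=7, val=87
Step 3: lo=5, hi=6, mid=5, val=48
Step 4: lo=6, hi=6, mid=6, val=69

Not found


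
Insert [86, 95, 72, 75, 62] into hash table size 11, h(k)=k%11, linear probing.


Insert 86: h=9 -> slot 9
Insert 95: h=7 -> slot 7
Insert 72: h=6 -> slot 6
Insert 75: h=9, 1 probes -> slot 10
Insert 62: h=7, 1 probes -> slot 8

Table: [None, None, None, None, None, None, 72, 95, 62, 86, 75]


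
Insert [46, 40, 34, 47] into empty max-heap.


Insert 46: [46]
Insert 40: [46, 40]
Insert 34: [46, 40, 34]
Insert 47: [47, 46, 34, 40]

Final heap: [47, 46, 34, 40]


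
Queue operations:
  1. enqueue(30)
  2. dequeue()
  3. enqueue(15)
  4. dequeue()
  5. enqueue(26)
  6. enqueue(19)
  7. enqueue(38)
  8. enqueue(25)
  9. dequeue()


enqueue(30) -> [30]
dequeue()->30, []
enqueue(15) -> [15]
dequeue()->15, []
enqueue(26) -> [26]
enqueue(19) -> [26, 19]
enqueue(38) -> [26, 19, 38]
enqueue(25) -> [26, 19, 38, 25]
dequeue()->26, [19, 38, 25]

Final queue: [19, 38, 25]


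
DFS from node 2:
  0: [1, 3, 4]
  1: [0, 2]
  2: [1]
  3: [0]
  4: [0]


Visit 2, push [1]
Visit 1, push [0]
Visit 0, push [4, 3]
Visit 3, push []
Visit 4, push []

DFS order: [2, 1, 0, 3, 4]


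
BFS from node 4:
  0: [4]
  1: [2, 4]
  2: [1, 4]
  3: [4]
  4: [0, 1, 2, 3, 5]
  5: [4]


Visit 4, enqueue [0, 1, 2, 3, 5]
Visit 0, enqueue []
Visit 1, enqueue []
Visit 2, enqueue []
Visit 3, enqueue []
Visit 5, enqueue []

BFS order: [4, 0, 1, 2, 3, 5]


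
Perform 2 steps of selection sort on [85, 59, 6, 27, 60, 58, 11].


Initial: [85, 59, 6, 27, 60, 58, 11]
Step 1: min=6 at 2
  Swap: [6, 59, 85, 27, 60, 58, 11]
Step 2: min=11 at 6
  Swap: [6, 11, 85, 27, 60, 58, 59]

After 2 steps: [6, 11, 85, 27, 60, 58, 59]


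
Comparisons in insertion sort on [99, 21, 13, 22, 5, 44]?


Algorithm: insertion sort
Input: [99, 21, 13, 22, 5, 44]
Sorted: [5, 13, 21, 22, 44, 99]

11


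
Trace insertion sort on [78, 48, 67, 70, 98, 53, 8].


Initial: [78, 48, 67, 70, 98, 53, 8]
Insert 48: [48, 78, 67, 70, 98, 53, 8]
Insert 67: [48, 67, 78, 70, 98, 53, 8]
Insert 70: [48, 67, 70, 78, 98, 53, 8]
Insert 98: [48, 67, 70, 78, 98, 53, 8]
Insert 53: [48, 53, 67, 70, 78, 98, 8]
Insert 8: [8, 48, 53, 67, 70, 78, 98]

Sorted: [8, 48, 53, 67, 70, 78, 98]


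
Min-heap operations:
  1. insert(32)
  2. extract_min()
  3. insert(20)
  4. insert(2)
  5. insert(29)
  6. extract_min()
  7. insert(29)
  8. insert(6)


insert(32) -> [32]
extract_min()->32, []
insert(20) -> [20]
insert(2) -> [2, 20]
insert(29) -> [2, 20, 29]
extract_min()->2, [20, 29]
insert(29) -> [20, 29, 29]
insert(6) -> [6, 20, 29, 29]

Final heap: [6, 20, 29, 29]


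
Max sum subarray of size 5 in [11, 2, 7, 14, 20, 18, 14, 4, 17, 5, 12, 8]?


[0:5]: 54
[1:6]: 61
[2:7]: 73
[3:8]: 70
[4:9]: 73
[5:10]: 58
[6:11]: 52
[7:12]: 46

Max: 73 at [2:7]


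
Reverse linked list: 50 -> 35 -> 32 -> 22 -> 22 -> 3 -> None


Step 1: curr=50, set curr.next=prev(None) | reversed so far: 50
Step 2: curr=35, set curr.next=prev(50) | reversed so far: 35 -> 50
Step 3: curr=32, set curr.next=prev(35) | reversed so far: 32 -> 35 -> 50
Step 4: curr=22, set curr.next=prev(32) | reversed so far: 22 -> 32 -> 35 -> 50
Step 5: curr=22, set curr.next=prev(22) | reversed so far: 22 -> 22 -> 32 -> 35 -> 50
Step 6: curr=3, set curr.next=prev(22) | reversed so far: 3 -> 22 -> 22 -> 32 -> 35 -> 50

3 -> 22 -> 22 -> 32 -> 35 -> 50 -> None


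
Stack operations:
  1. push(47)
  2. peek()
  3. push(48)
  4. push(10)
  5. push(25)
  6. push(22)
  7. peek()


push(47) -> [47]
peek()->47
push(48) -> [47, 48]
push(10) -> [47, 48, 10]
push(25) -> [47, 48, 10, 25]
push(22) -> [47, 48, 10, 25, 22]
peek()->22

Final stack: [47, 48, 10, 25, 22]


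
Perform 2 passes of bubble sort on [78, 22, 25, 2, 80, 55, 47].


Initial: [78, 22, 25, 2, 80, 55, 47]
Pass 1: [22, 25, 2, 78, 55, 47, 80] (5 swaps)
Pass 2: [22, 2, 25, 55, 47, 78, 80] (3 swaps)

After 2 passes: [22, 2, 25, 55, 47, 78, 80]


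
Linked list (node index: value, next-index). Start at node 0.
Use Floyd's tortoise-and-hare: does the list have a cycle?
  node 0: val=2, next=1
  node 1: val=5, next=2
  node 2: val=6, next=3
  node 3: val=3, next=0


Floyd's tortoise (slow, +1) and hare (fast, +2):
  init: slow=0, fast=0
  step 1: slow=1, fast=2
  step 2: slow=2, fast=0
  step 3: slow=3, fast=2
  step 4: slow=0, fast=0
  slow == fast at node 0: cycle detected

Cycle: yes


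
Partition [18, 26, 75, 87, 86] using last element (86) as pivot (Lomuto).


Pivot: 86
  18 <= 86: advance i (no swap)
  26 <= 86: advance i (no swap)
  75 <= 86: advance i (no swap)
Place pivot at 3: [18, 26, 75, 86, 87]

Partitioned: [18, 26, 75, 86, 87]


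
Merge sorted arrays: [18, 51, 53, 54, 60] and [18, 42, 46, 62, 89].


Take 18 from A
Take 18 from B
Take 42 from B
Take 46 from B
Take 51 from A
Take 53 from A
Take 54 from A
Take 60 from A

Merged: [18, 18, 42, 46, 51, 53, 54, 60, 62, 89]


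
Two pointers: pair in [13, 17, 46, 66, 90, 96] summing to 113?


lo=0(13)+hi=5(96)=109
lo=1(17)+hi=5(96)=113

Yes: 17+96=113


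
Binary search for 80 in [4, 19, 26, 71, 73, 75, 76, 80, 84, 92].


Step 1: lo=0, hi=9, mid=4, val=73
Step 2: lo=5, hi=9, mid=7, val=80

Found at index 7


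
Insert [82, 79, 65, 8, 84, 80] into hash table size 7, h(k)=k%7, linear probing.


Insert 82: h=5 -> slot 5
Insert 79: h=2 -> slot 2
Insert 65: h=2, 1 probes -> slot 3
Insert 8: h=1 -> slot 1
Insert 84: h=0 -> slot 0
Insert 80: h=3, 1 probes -> slot 4

Table: [84, 8, 79, 65, 80, 82, None]


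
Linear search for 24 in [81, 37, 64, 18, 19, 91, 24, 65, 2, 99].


i=0: 81!=24
i=1: 37!=24
i=2: 64!=24
i=3: 18!=24
i=4: 19!=24
i=5: 91!=24
i=6: 24==24 found!

Found at 6, 7 comps


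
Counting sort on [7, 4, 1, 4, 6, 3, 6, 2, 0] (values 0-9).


Input: [7, 4, 1, 4, 6, 3, 6, 2, 0]
Counts: [1, 1, 1, 1, 2, 0, 2, 1, 0, 0]

Sorted: [0, 1, 2, 3, 4, 4, 6, 6, 7]


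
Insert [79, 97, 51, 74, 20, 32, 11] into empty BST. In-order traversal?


Insert 79: root
Insert 97: R from 79
Insert 51: L from 79
Insert 74: L from 79 -> R from 51
Insert 20: L from 79 -> L from 51
Insert 32: L from 79 -> L from 51 -> R from 20
Insert 11: L from 79 -> L from 51 -> L from 20

In-order: [11, 20, 32, 51, 74, 79, 97]


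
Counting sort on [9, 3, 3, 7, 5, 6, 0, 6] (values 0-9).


Input: [9, 3, 3, 7, 5, 6, 0, 6]
Counts: [1, 0, 0, 2, 0, 1, 2, 1, 0, 1]

Sorted: [0, 3, 3, 5, 6, 6, 7, 9]


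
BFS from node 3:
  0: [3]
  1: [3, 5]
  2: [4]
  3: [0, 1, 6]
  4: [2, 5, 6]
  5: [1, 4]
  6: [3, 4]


Visit 3, enqueue [0, 1, 6]
Visit 0, enqueue []
Visit 1, enqueue [5]
Visit 6, enqueue [4]
Visit 5, enqueue []
Visit 4, enqueue [2]
Visit 2, enqueue []

BFS order: [3, 0, 1, 6, 5, 4, 2]


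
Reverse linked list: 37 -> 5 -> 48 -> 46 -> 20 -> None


Step 1: curr=37, set curr.next=prev(None) | reversed so far: 37
Step 2: curr=5, set curr.next=prev(37) | reversed so far: 5 -> 37
Step 3: curr=48, set curr.next=prev(5) | reversed so far: 48 -> 5 -> 37
Step 4: curr=46, set curr.next=prev(48) | reversed so far: 46 -> 48 -> 5 -> 37
Step 5: curr=20, set curr.next=prev(46) | reversed so far: 20 -> 46 -> 48 -> 5 -> 37

20 -> 46 -> 48 -> 5 -> 37 -> None


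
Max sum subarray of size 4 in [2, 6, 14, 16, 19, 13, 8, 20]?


[0:4]: 38
[1:5]: 55
[2:6]: 62
[3:7]: 56
[4:8]: 60

Max: 62 at [2:6]


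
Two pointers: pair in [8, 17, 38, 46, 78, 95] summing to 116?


lo=0(8)+hi=5(95)=103
lo=1(17)+hi=5(95)=112
lo=2(38)+hi=5(95)=133
lo=2(38)+hi=4(78)=116

Yes: 38+78=116


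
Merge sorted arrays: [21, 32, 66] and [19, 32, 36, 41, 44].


Take 19 from B
Take 21 from A
Take 32 from A
Take 32 from B
Take 36 from B
Take 41 from B
Take 44 from B

Merged: [19, 21, 32, 32, 36, 41, 44, 66]


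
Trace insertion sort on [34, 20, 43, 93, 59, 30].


Initial: [34, 20, 43, 93, 59, 30]
Insert 20: [20, 34, 43, 93, 59, 30]
Insert 43: [20, 34, 43, 93, 59, 30]
Insert 93: [20, 34, 43, 93, 59, 30]
Insert 59: [20, 34, 43, 59, 93, 30]
Insert 30: [20, 30, 34, 43, 59, 93]

Sorted: [20, 30, 34, 43, 59, 93]


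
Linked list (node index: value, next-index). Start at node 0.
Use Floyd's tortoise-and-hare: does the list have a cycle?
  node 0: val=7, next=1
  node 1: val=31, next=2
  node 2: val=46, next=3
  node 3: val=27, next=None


Floyd's tortoise (slow, +1) and hare (fast, +2):
  init: slow=0, fast=0
  step 1: slow=1, fast=2
  step 2: fast 2->3->None, no cycle

Cycle: no


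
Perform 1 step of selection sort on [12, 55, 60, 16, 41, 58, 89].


Initial: [12, 55, 60, 16, 41, 58, 89]
Step 1: min=12 at 0
  Swap: [12, 55, 60, 16, 41, 58, 89]

After 1 step: [12, 55, 60, 16, 41, 58, 89]


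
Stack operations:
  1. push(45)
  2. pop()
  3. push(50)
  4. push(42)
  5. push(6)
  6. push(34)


push(45) -> [45]
pop()->45, []
push(50) -> [50]
push(42) -> [50, 42]
push(6) -> [50, 42, 6]
push(34) -> [50, 42, 6, 34]

Final stack: [50, 42, 6, 34]


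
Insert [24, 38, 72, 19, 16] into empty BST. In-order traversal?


Insert 24: root
Insert 38: R from 24
Insert 72: R from 24 -> R from 38
Insert 19: L from 24
Insert 16: L from 24 -> L from 19

In-order: [16, 19, 24, 38, 72]


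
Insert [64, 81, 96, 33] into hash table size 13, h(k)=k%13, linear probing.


Insert 64: h=12 -> slot 12
Insert 81: h=3 -> slot 3
Insert 96: h=5 -> slot 5
Insert 33: h=7 -> slot 7

Table: [None, None, None, 81, None, 96, None, 33, None, None, None, None, 64]


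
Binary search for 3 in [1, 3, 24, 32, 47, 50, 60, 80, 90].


Step 1: lo=0, hi=8, mid=4, val=47
Step 2: lo=0, hi=3, mid=1, val=3

Found at index 1


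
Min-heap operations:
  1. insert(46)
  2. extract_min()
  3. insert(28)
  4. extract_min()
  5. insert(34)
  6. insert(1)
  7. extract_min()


insert(46) -> [46]
extract_min()->46, []
insert(28) -> [28]
extract_min()->28, []
insert(34) -> [34]
insert(1) -> [1, 34]
extract_min()->1, [34]

Final heap: [34]


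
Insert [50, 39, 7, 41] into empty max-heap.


Insert 50: [50]
Insert 39: [50, 39]
Insert 7: [50, 39, 7]
Insert 41: [50, 41, 7, 39]

Final heap: [50, 41, 7, 39]


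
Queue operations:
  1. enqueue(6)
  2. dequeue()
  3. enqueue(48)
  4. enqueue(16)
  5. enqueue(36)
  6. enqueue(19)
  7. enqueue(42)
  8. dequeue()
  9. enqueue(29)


enqueue(6) -> [6]
dequeue()->6, []
enqueue(48) -> [48]
enqueue(16) -> [48, 16]
enqueue(36) -> [48, 16, 36]
enqueue(19) -> [48, 16, 36, 19]
enqueue(42) -> [48, 16, 36, 19, 42]
dequeue()->48, [16, 36, 19, 42]
enqueue(29) -> [16, 36, 19, 42, 29]

Final queue: [16, 36, 19, 42, 29]


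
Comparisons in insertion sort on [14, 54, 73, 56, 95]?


Algorithm: insertion sort
Input: [14, 54, 73, 56, 95]
Sorted: [14, 54, 56, 73, 95]

5


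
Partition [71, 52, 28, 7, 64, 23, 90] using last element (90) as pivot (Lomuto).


Pivot: 90
  71 <= 90: advance i (no swap)
  52 <= 90: advance i (no swap)
  28 <= 90: advance i (no swap)
  7 <= 90: advance i (no swap)
  64 <= 90: advance i (no swap)
  23 <= 90: advance i (no swap)
Place pivot at 6: [71, 52, 28, 7, 64, 23, 90]

Partitioned: [71, 52, 28, 7, 64, 23, 90]


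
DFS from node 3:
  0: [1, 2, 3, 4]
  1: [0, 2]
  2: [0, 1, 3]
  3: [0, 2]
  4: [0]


Visit 3, push [2, 0]
Visit 0, push [4, 2, 1]
Visit 1, push [2]
Visit 2, push []
Visit 4, push []

DFS order: [3, 0, 1, 2, 4]


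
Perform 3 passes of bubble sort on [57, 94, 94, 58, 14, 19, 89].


Initial: [57, 94, 94, 58, 14, 19, 89]
Pass 1: [57, 94, 58, 14, 19, 89, 94] (4 swaps)
Pass 2: [57, 58, 14, 19, 89, 94, 94] (4 swaps)
Pass 3: [57, 14, 19, 58, 89, 94, 94] (2 swaps)

After 3 passes: [57, 14, 19, 58, 89, 94, 94]


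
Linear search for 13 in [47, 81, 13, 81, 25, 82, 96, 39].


i=0: 47!=13
i=1: 81!=13
i=2: 13==13 found!

Found at 2, 3 comps


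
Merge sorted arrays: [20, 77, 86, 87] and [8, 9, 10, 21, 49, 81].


Take 8 from B
Take 9 from B
Take 10 from B
Take 20 from A
Take 21 from B
Take 49 from B
Take 77 from A
Take 81 from B

Merged: [8, 9, 10, 20, 21, 49, 77, 81, 86, 87]


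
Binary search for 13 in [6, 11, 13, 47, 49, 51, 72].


Step 1: lo=0, hi=6, mid=3, val=47
Step 2: lo=0, hi=2, mid=1, val=11
Step 3: lo=2, hi=2, mid=2, val=13

Found at index 2


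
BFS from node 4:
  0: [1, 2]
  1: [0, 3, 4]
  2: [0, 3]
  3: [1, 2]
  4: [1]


Visit 4, enqueue [1]
Visit 1, enqueue [0, 3]
Visit 0, enqueue [2]
Visit 3, enqueue []
Visit 2, enqueue []

BFS order: [4, 1, 0, 3, 2]


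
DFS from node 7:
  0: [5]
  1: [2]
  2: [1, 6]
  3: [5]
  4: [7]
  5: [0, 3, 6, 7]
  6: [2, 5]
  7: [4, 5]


Visit 7, push [5, 4]
Visit 4, push []
Visit 5, push [6, 3, 0]
Visit 0, push []
Visit 3, push []
Visit 6, push [2]
Visit 2, push [1]
Visit 1, push []

DFS order: [7, 4, 5, 0, 3, 6, 2, 1]


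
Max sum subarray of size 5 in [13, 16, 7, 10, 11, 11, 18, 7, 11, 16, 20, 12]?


[0:5]: 57
[1:6]: 55
[2:7]: 57
[3:8]: 57
[4:9]: 58
[5:10]: 63
[6:11]: 72
[7:12]: 66

Max: 72 at [6:11]


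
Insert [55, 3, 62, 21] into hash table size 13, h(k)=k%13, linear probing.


Insert 55: h=3 -> slot 3
Insert 3: h=3, 1 probes -> slot 4
Insert 62: h=10 -> slot 10
Insert 21: h=8 -> slot 8

Table: [None, None, None, 55, 3, None, None, None, 21, None, 62, None, None]


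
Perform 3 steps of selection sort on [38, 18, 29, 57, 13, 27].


Initial: [38, 18, 29, 57, 13, 27]
Step 1: min=13 at 4
  Swap: [13, 18, 29, 57, 38, 27]
Step 2: min=18 at 1
  Swap: [13, 18, 29, 57, 38, 27]
Step 3: min=27 at 5
  Swap: [13, 18, 27, 57, 38, 29]

After 3 steps: [13, 18, 27, 57, 38, 29]


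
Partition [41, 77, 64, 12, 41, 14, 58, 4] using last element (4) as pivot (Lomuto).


Pivot: 4
Place pivot at 0: [4, 77, 64, 12, 41, 14, 58, 41]

Partitioned: [4, 77, 64, 12, 41, 14, 58, 41]


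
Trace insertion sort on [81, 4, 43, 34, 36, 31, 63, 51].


Initial: [81, 4, 43, 34, 36, 31, 63, 51]
Insert 4: [4, 81, 43, 34, 36, 31, 63, 51]
Insert 43: [4, 43, 81, 34, 36, 31, 63, 51]
Insert 34: [4, 34, 43, 81, 36, 31, 63, 51]
Insert 36: [4, 34, 36, 43, 81, 31, 63, 51]
Insert 31: [4, 31, 34, 36, 43, 81, 63, 51]
Insert 63: [4, 31, 34, 36, 43, 63, 81, 51]
Insert 51: [4, 31, 34, 36, 43, 51, 63, 81]

Sorted: [4, 31, 34, 36, 43, 51, 63, 81]


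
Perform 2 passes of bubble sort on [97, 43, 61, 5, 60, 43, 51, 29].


Initial: [97, 43, 61, 5, 60, 43, 51, 29]
Pass 1: [43, 61, 5, 60, 43, 51, 29, 97] (7 swaps)
Pass 2: [43, 5, 60, 43, 51, 29, 61, 97] (5 swaps)

After 2 passes: [43, 5, 60, 43, 51, 29, 61, 97]


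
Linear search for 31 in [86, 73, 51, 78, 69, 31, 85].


i=0: 86!=31
i=1: 73!=31
i=2: 51!=31
i=3: 78!=31
i=4: 69!=31
i=5: 31==31 found!

Found at 5, 6 comps


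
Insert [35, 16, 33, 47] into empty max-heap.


Insert 35: [35]
Insert 16: [35, 16]
Insert 33: [35, 16, 33]
Insert 47: [47, 35, 33, 16]

Final heap: [47, 35, 33, 16]


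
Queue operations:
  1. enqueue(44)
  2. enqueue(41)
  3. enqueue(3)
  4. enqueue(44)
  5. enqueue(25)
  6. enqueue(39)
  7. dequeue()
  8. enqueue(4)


enqueue(44) -> [44]
enqueue(41) -> [44, 41]
enqueue(3) -> [44, 41, 3]
enqueue(44) -> [44, 41, 3, 44]
enqueue(25) -> [44, 41, 3, 44, 25]
enqueue(39) -> [44, 41, 3, 44, 25, 39]
dequeue()->44, [41, 3, 44, 25, 39]
enqueue(4) -> [41, 3, 44, 25, 39, 4]

Final queue: [41, 3, 44, 25, 39, 4]


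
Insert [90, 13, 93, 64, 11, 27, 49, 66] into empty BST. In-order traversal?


Insert 90: root
Insert 13: L from 90
Insert 93: R from 90
Insert 64: L from 90 -> R from 13
Insert 11: L from 90 -> L from 13
Insert 27: L from 90 -> R from 13 -> L from 64
Insert 49: L from 90 -> R from 13 -> L from 64 -> R from 27
Insert 66: L from 90 -> R from 13 -> R from 64

In-order: [11, 13, 27, 49, 64, 66, 90, 93]


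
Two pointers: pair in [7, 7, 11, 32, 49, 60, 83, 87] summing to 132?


lo=0(7)+hi=7(87)=94
lo=1(7)+hi=7(87)=94
lo=2(11)+hi=7(87)=98
lo=3(32)+hi=7(87)=119
lo=4(49)+hi=7(87)=136
lo=4(49)+hi=6(83)=132

Yes: 49+83=132


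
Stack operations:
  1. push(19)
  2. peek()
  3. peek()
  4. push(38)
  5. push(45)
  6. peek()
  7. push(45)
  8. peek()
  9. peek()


push(19) -> [19]
peek()->19
peek()->19
push(38) -> [19, 38]
push(45) -> [19, 38, 45]
peek()->45
push(45) -> [19, 38, 45, 45]
peek()->45
peek()->45

Final stack: [19, 38, 45, 45]


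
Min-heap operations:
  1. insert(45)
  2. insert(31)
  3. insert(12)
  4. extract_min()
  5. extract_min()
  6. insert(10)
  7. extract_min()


insert(45) -> [45]
insert(31) -> [31, 45]
insert(12) -> [12, 45, 31]
extract_min()->12, [31, 45]
extract_min()->31, [45]
insert(10) -> [10, 45]
extract_min()->10, [45]

Final heap: [45]


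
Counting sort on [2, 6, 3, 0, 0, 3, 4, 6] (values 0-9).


Input: [2, 6, 3, 0, 0, 3, 4, 6]
Counts: [2, 0, 1, 2, 1, 0, 2, 0, 0, 0]

Sorted: [0, 0, 2, 3, 3, 4, 6, 6]


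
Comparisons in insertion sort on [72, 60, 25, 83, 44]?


Algorithm: insertion sort
Input: [72, 60, 25, 83, 44]
Sorted: [25, 44, 60, 72, 83]

8


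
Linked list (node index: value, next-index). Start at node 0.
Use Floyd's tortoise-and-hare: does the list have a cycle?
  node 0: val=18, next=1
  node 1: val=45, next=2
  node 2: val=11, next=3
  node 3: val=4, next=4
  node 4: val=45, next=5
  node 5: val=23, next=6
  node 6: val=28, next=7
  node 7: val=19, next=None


Floyd's tortoise (slow, +1) and hare (fast, +2):
  init: slow=0, fast=0
  step 1: slow=1, fast=2
  step 2: slow=2, fast=4
  step 3: slow=3, fast=6
  step 4: fast 6->7->None, no cycle

Cycle: no


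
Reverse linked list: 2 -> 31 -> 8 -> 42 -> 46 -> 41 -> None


Step 1: curr=2, set curr.next=prev(None) | reversed so far: 2
Step 2: curr=31, set curr.next=prev(2) | reversed so far: 31 -> 2
Step 3: curr=8, set curr.next=prev(31) | reversed so far: 8 -> 31 -> 2
Step 4: curr=42, set curr.next=prev(8) | reversed so far: 42 -> 8 -> 31 -> 2
Step 5: curr=46, set curr.next=prev(42) | reversed so far: 46 -> 42 -> 8 -> 31 -> 2
Step 6: curr=41, set curr.next=prev(46) | reversed so far: 41 -> 46 -> 42 -> 8 -> 31 -> 2

41 -> 46 -> 42 -> 8 -> 31 -> 2 -> None


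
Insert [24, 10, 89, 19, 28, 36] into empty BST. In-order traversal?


Insert 24: root
Insert 10: L from 24
Insert 89: R from 24
Insert 19: L from 24 -> R from 10
Insert 28: R from 24 -> L from 89
Insert 36: R from 24 -> L from 89 -> R from 28

In-order: [10, 19, 24, 28, 36, 89]


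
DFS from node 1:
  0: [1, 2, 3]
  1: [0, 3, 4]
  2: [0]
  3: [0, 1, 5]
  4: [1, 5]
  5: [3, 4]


Visit 1, push [4, 3, 0]
Visit 0, push [3, 2]
Visit 2, push []
Visit 3, push [5]
Visit 5, push [4]
Visit 4, push []

DFS order: [1, 0, 2, 3, 5, 4]


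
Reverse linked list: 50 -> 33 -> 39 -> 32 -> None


Step 1: curr=50, set curr.next=prev(None) | reversed so far: 50
Step 2: curr=33, set curr.next=prev(50) | reversed so far: 33 -> 50
Step 3: curr=39, set curr.next=prev(33) | reversed so far: 39 -> 33 -> 50
Step 4: curr=32, set curr.next=prev(39) | reversed so far: 32 -> 39 -> 33 -> 50

32 -> 39 -> 33 -> 50 -> None


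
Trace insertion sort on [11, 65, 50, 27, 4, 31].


Initial: [11, 65, 50, 27, 4, 31]
Insert 65: [11, 65, 50, 27, 4, 31]
Insert 50: [11, 50, 65, 27, 4, 31]
Insert 27: [11, 27, 50, 65, 4, 31]
Insert 4: [4, 11, 27, 50, 65, 31]
Insert 31: [4, 11, 27, 31, 50, 65]

Sorted: [4, 11, 27, 31, 50, 65]


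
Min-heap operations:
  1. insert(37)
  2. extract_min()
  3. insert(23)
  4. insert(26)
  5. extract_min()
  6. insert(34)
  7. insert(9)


insert(37) -> [37]
extract_min()->37, []
insert(23) -> [23]
insert(26) -> [23, 26]
extract_min()->23, [26]
insert(34) -> [26, 34]
insert(9) -> [9, 34, 26]

Final heap: [9, 34, 26]


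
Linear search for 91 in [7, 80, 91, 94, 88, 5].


i=0: 7!=91
i=1: 80!=91
i=2: 91==91 found!

Found at 2, 3 comps


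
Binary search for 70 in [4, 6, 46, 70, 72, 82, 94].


Step 1: lo=0, hi=6, mid=3, val=70

Found at index 3


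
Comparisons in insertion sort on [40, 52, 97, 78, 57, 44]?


Algorithm: insertion sort
Input: [40, 52, 97, 78, 57, 44]
Sorted: [40, 44, 52, 57, 78, 97]

12


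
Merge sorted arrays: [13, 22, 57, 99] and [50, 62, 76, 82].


Take 13 from A
Take 22 from A
Take 50 from B
Take 57 from A
Take 62 from B
Take 76 from B
Take 82 from B

Merged: [13, 22, 50, 57, 62, 76, 82, 99]


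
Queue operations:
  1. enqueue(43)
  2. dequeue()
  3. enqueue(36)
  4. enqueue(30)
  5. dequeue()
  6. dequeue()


enqueue(43) -> [43]
dequeue()->43, []
enqueue(36) -> [36]
enqueue(30) -> [36, 30]
dequeue()->36, [30]
dequeue()->30, []

Final queue: []


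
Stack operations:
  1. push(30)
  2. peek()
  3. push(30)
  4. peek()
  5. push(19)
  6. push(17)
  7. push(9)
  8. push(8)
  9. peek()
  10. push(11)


push(30) -> [30]
peek()->30
push(30) -> [30, 30]
peek()->30
push(19) -> [30, 30, 19]
push(17) -> [30, 30, 19, 17]
push(9) -> [30, 30, 19, 17, 9]
push(8) -> [30, 30, 19, 17, 9, 8]
peek()->8
push(11) -> [30, 30, 19, 17, 9, 8, 11]

Final stack: [30, 30, 19, 17, 9, 8, 11]


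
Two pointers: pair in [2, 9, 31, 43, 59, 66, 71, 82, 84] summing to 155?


lo=0(2)+hi=8(84)=86
lo=1(9)+hi=8(84)=93
lo=2(31)+hi=8(84)=115
lo=3(43)+hi=8(84)=127
lo=4(59)+hi=8(84)=143
lo=5(66)+hi=8(84)=150
lo=6(71)+hi=8(84)=155

Yes: 71+84=155


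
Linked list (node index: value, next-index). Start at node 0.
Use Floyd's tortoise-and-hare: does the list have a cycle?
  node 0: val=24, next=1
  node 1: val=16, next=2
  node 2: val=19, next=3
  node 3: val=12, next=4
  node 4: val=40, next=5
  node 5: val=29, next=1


Floyd's tortoise (slow, +1) and hare (fast, +2):
  init: slow=0, fast=0
  step 1: slow=1, fast=2
  step 2: slow=2, fast=4
  step 3: slow=3, fast=1
  step 4: slow=4, fast=3
  step 5: slow=5, fast=5
  slow == fast at node 5: cycle detected

Cycle: yes


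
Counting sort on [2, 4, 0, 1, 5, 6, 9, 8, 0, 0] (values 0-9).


Input: [2, 4, 0, 1, 5, 6, 9, 8, 0, 0]
Counts: [3, 1, 1, 0, 1, 1, 1, 0, 1, 1]

Sorted: [0, 0, 0, 1, 2, 4, 5, 6, 8, 9]


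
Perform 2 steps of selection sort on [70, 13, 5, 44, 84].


Initial: [70, 13, 5, 44, 84]
Step 1: min=5 at 2
  Swap: [5, 13, 70, 44, 84]
Step 2: min=13 at 1
  Swap: [5, 13, 70, 44, 84]

After 2 steps: [5, 13, 70, 44, 84]


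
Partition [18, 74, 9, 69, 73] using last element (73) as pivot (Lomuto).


Pivot: 73
  18 <= 73: advance i (no swap)
  9 <= 73: swap -> [18, 9, 74, 69, 73]
  69 <= 73: swap -> [18, 9, 69, 74, 73]
Place pivot at 3: [18, 9, 69, 73, 74]

Partitioned: [18, 9, 69, 73, 74]


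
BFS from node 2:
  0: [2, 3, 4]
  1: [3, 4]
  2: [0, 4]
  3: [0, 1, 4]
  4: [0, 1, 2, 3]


Visit 2, enqueue [0, 4]
Visit 0, enqueue [3]
Visit 4, enqueue [1]
Visit 3, enqueue []
Visit 1, enqueue []

BFS order: [2, 0, 4, 3, 1]


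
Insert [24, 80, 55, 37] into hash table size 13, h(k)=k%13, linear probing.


Insert 24: h=11 -> slot 11
Insert 80: h=2 -> slot 2
Insert 55: h=3 -> slot 3
Insert 37: h=11, 1 probes -> slot 12

Table: [None, None, 80, 55, None, None, None, None, None, None, None, 24, 37]


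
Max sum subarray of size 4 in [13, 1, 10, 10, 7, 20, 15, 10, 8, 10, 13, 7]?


[0:4]: 34
[1:5]: 28
[2:6]: 47
[3:7]: 52
[4:8]: 52
[5:9]: 53
[6:10]: 43
[7:11]: 41
[8:12]: 38

Max: 53 at [5:9]


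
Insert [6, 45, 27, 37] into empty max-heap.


Insert 6: [6]
Insert 45: [45, 6]
Insert 27: [45, 6, 27]
Insert 37: [45, 37, 27, 6]

Final heap: [45, 37, 27, 6]


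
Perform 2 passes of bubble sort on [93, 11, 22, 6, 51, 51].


Initial: [93, 11, 22, 6, 51, 51]
Pass 1: [11, 22, 6, 51, 51, 93] (5 swaps)
Pass 2: [11, 6, 22, 51, 51, 93] (1 swaps)

After 2 passes: [11, 6, 22, 51, 51, 93]


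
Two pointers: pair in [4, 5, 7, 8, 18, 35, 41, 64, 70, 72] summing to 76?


lo=0(4)+hi=9(72)=76

Yes: 4+72=76


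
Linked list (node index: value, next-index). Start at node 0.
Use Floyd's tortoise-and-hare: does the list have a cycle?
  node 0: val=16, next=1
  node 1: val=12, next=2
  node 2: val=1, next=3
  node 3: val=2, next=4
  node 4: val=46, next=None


Floyd's tortoise (slow, +1) and hare (fast, +2):
  init: slow=0, fast=0
  step 1: slow=1, fast=2
  step 2: slow=2, fast=4
  step 3: fast -> None, no cycle

Cycle: no


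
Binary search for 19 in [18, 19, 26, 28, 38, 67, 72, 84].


Step 1: lo=0, hi=7, mid=3, val=28
Step 2: lo=0, hi=2, mid=1, val=19

Found at index 1


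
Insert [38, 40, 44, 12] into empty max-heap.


Insert 38: [38]
Insert 40: [40, 38]
Insert 44: [44, 38, 40]
Insert 12: [44, 38, 40, 12]

Final heap: [44, 38, 40, 12]


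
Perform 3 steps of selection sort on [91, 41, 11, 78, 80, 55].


Initial: [91, 41, 11, 78, 80, 55]
Step 1: min=11 at 2
  Swap: [11, 41, 91, 78, 80, 55]
Step 2: min=41 at 1
  Swap: [11, 41, 91, 78, 80, 55]
Step 3: min=55 at 5
  Swap: [11, 41, 55, 78, 80, 91]

After 3 steps: [11, 41, 55, 78, 80, 91]


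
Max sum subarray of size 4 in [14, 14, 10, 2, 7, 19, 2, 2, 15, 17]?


[0:4]: 40
[1:5]: 33
[2:6]: 38
[3:7]: 30
[4:8]: 30
[5:9]: 38
[6:10]: 36

Max: 40 at [0:4]


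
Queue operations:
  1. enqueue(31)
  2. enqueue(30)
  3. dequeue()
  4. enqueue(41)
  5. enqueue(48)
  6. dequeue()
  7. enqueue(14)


enqueue(31) -> [31]
enqueue(30) -> [31, 30]
dequeue()->31, [30]
enqueue(41) -> [30, 41]
enqueue(48) -> [30, 41, 48]
dequeue()->30, [41, 48]
enqueue(14) -> [41, 48, 14]

Final queue: [41, 48, 14]


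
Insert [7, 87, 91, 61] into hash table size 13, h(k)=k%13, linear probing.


Insert 7: h=7 -> slot 7
Insert 87: h=9 -> slot 9
Insert 91: h=0 -> slot 0
Insert 61: h=9, 1 probes -> slot 10

Table: [91, None, None, None, None, None, None, 7, None, 87, 61, None, None]


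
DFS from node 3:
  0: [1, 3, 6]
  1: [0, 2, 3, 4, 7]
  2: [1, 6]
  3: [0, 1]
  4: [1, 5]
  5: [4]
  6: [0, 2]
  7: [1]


Visit 3, push [1, 0]
Visit 0, push [6, 1]
Visit 1, push [7, 4, 2]
Visit 2, push [6]
Visit 6, push []
Visit 4, push [5]
Visit 5, push []
Visit 7, push []

DFS order: [3, 0, 1, 2, 6, 4, 5, 7]


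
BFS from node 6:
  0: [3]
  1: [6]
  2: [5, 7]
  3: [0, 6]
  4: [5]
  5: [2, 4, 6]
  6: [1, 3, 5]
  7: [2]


Visit 6, enqueue [1, 3, 5]
Visit 1, enqueue []
Visit 3, enqueue [0]
Visit 5, enqueue [2, 4]
Visit 0, enqueue []
Visit 2, enqueue [7]
Visit 4, enqueue []
Visit 7, enqueue []

BFS order: [6, 1, 3, 5, 0, 2, 4, 7]


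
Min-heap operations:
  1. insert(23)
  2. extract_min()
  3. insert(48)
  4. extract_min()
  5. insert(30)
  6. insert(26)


insert(23) -> [23]
extract_min()->23, []
insert(48) -> [48]
extract_min()->48, []
insert(30) -> [30]
insert(26) -> [26, 30]

Final heap: [26, 30]


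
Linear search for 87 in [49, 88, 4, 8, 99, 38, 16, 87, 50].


i=0: 49!=87
i=1: 88!=87
i=2: 4!=87
i=3: 8!=87
i=4: 99!=87
i=5: 38!=87
i=6: 16!=87
i=7: 87==87 found!

Found at 7, 8 comps


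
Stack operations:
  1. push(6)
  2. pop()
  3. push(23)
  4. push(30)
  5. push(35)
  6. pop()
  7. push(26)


push(6) -> [6]
pop()->6, []
push(23) -> [23]
push(30) -> [23, 30]
push(35) -> [23, 30, 35]
pop()->35, [23, 30]
push(26) -> [23, 30, 26]

Final stack: [23, 30, 26]


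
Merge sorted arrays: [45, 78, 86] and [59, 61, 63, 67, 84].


Take 45 from A
Take 59 from B
Take 61 from B
Take 63 from B
Take 67 from B
Take 78 from A
Take 84 from B

Merged: [45, 59, 61, 63, 67, 78, 84, 86]


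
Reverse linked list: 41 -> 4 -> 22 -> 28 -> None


Step 1: curr=41, set curr.next=prev(None) | reversed so far: 41
Step 2: curr=4, set curr.next=prev(41) | reversed so far: 4 -> 41
Step 3: curr=22, set curr.next=prev(4) | reversed so far: 22 -> 4 -> 41
Step 4: curr=28, set curr.next=prev(22) | reversed so far: 28 -> 22 -> 4 -> 41

28 -> 22 -> 4 -> 41 -> None


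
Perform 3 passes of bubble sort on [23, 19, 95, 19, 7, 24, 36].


Initial: [23, 19, 95, 19, 7, 24, 36]
Pass 1: [19, 23, 19, 7, 24, 36, 95] (5 swaps)
Pass 2: [19, 19, 7, 23, 24, 36, 95] (2 swaps)
Pass 3: [19, 7, 19, 23, 24, 36, 95] (1 swaps)

After 3 passes: [19, 7, 19, 23, 24, 36, 95]


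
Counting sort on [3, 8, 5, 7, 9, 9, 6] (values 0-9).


Input: [3, 8, 5, 7, 9, 9, 6]
Counts: [0, 0, 0, 1, 0, 1, 1, 1, 1, 2]

Sorted: [3, 5, 6, 7, 8, 9, 9]


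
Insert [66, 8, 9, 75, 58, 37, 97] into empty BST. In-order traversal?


Insert 66: root
Insert 8: L from 66
Insert 9: L from 66 -> R from 8
Insert 75: R from 66
Insert 58: L from 66 -> R from 8 -> R from 9
Insert 37: L from 66 -> R from 8 -> R from 9 -> L from 58
Insert 97: R from 66 -> R from 75

In-order: [8, 9, 37, 58, 66, 75, 97]


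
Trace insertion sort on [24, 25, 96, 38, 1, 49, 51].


Initial: [24, 25, 96, 38, 1, 49, 51]
Insert 25: [24, 25, 96, 38, 1, 49, 51]
Insert 96: [24, 25, 96, 38, 1, 49, 51]
Insert 38: [24, 25, 38, 96, 1, 49, 51]
Insert 1: [1, 24, 25, 38, 96, 49, 51]
Insert 49: [1, 24, 25, 38, 49, 96, 51]
Insert 51: [1, 24, 25, 38, 49, 51, 96]

Sorted: [1, 24, 25, 38, 49, 51, 96]


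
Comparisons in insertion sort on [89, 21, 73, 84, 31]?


Algorithm: insertion sort
Input: [89, 21, 73, 84, 31]
Sorted: [21, 31, 73, 84, 89]

9


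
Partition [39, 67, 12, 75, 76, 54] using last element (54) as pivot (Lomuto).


Pivot: 54
  39 <= 54: advance i (no swap)
  12 <= 54: swap -> [39, 12, 67, 75, 76, 54]
Place pivot at 2: [39, 12, 54, 75, 76, 67]

Partitioned: [39, 12, 54, 75, 76, 67]


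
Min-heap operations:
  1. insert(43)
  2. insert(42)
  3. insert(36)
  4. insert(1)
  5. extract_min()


insert(43) -> [43]
insert(42) -> [42, 43]
insert(36) -> [36, 43, 42]
insert(1) -> [1, 36, 42, 43]
extract_min()->1, [36, 43, 42]

Final heap: [36, 43, 42]


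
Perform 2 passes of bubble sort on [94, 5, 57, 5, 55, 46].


Initial: [94, 5, 57, 5, 55, 46]
Pass 1: [5, 57, 5, 55, 46, 94] (5 swaps)
Pass 2: [5, 5, 55, 46, 57, 94] (3 swaps)

After 2 passes: [5, 5, 55, 46, 57, 94]


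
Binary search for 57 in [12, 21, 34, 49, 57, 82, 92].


Step 1: lo=0, hi=6, mid=3, val=49
Step 2: lo=4, hi=6, mid=5, val=82
Step 3: lo=4, hi=4, mid=4, val=57

Found at index 4


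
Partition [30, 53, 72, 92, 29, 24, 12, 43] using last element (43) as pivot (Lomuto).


Pivot: 43
  30 <= 43: advance i (no swap)
  29 <= 43: swap -> [30, 29, 72, 92, 53, 24, 12, 43]
  24 <= 43: swap -> [30, 29, 24, 92, 53, 72, 12, 43]
  12 <= 43: swap -> [30, 29, 24, 12, 53, 72, 92, 43]
Place pivot at 4: [30, 29, 24, 12, 43, 72, 92, 53]

Partitioned: [30, 29, 24, 12, 43, 72, 92, 53]


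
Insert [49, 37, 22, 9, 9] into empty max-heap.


Insert 49: [49]
Insert 37: [49, 37]
Insert 22: [49, 37, 22]
Insert 9: [49, 37, 22, 9]
Insert 9: [49, 37, 22, 9, 9]

Final heap: [49, 37, 22, 9, 9]


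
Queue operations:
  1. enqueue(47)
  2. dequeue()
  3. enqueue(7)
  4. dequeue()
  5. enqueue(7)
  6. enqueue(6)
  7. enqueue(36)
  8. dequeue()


enqueue(47) -> [47]
dequeue()->47, []
enqueue(7) -> [7]
dequeue()->7, []
enqueue(7) -> [7]
enqueue(6) -> [7, 6]
enqueue(36) -> [7, 6, 36]
dequeue()->7, [6, 36]

Final queue: [6, 36]


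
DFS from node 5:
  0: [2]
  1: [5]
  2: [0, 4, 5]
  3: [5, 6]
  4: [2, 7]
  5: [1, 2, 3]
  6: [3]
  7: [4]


Visit 5, push [3, 2, 1]
Visit 1, push []
Visit 2, push [4, 0]
Visit 0, push []
Visit 4, push [7]
Visit 7, push []
Visit 3, push [6]
Visit 6, push []

DFS order: [5, 1, 2, 0, 4, 7, 3, 6]


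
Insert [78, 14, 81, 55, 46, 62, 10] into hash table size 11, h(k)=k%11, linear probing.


Insert 78: h=1 -> slot 1
Insert 14: h=3 -> slot 3
Insert 81: h=4 -> slot 4
Insert 55: h=0 -> slot 0
Insert 46: h=2 -> slot 2
Insert 62: h=7 -> slot 7
Insert 10: h=10 -> slot 10

Table: [55, 78, 46, 14, 81, None, None, 62, None, None, 10]


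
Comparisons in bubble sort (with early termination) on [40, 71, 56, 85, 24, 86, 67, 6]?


Algorithm: bubble sort (with early termination)
Input: [40, 71, 56, 85, 24, 86, 67, 6]
Sorted: [6, 24, 40, 56, 67, 71, 85, 86]

28


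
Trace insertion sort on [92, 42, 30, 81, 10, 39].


Initial: [92, 42, 30, 81, 10, 39]
Insert 42: [42, 92, 30, 81, 10, 39]
Insert 30: [30, 42, 92, 81, 10, 39]
Insert 81: [30, 42, 81, 92, 10, 39]
Insert 10: [10, 30, 42, 81, 92, 39]
Insert 39: [10, 30, 39, 42, 81, 92]

Sorted: [10, 30, 39, 42, 81, 92]


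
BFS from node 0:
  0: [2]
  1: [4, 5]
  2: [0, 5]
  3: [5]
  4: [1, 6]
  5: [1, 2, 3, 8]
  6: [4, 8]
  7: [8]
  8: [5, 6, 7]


Visit 0, enqueue [2]
Visit 2, enqueue [5]
Visit 5, enqueue [1, 3, 8]
Visit 1, enqueue [4]
Visit 3, enqueue []
Visit 8, enqueue [6, 7]
Visit 4, enqueue []
Visit 6, enqueue []
Visit 7, enqueue []

BFS order: [0, 2, 5, 1, 3, 8, 4, 6, 7]


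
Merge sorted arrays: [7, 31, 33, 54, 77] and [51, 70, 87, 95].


Take 7 from A
Take 31 from A
Take 33 from A
Take 51 from B
Take 54 from A
Take 70 from B
Take 77 from A

Merged: [7, 31, 33, 51, 54, 70, 77, 87, 95]


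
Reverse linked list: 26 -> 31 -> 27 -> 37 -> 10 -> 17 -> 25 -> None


Step 1: curr=26, set curr.next=prev(None) | reversed so far: 26
Step 2: curr=31, set curr.next=prev(26) | reversed so far: 31 -> 26
Step 3: curr=27, set curr.next=prev(31) | reversed so far: 27 -> 31 -> 26
Step 4: curr=37, set curr.next=prev(27) | reversed so far: 37 -> 27 -> 31 -> 26
Step 5: curr=10, set curr.next=prev(37) | reversed so far: 10 -> 37 -> 27 -> 31 -> 26
Step 6: curr=17, set curr.next=prev(10) | reversed so far: 17 -> 10 -> 37 -> 27 -> 31 -> 26
Step 7: curr=25, set curr.next=prev(17) | reversed so far: 25 -> 17 -> 10 -> 37 -> 27 -> 31 -> 26

25 -> 17 -> 10 -> 37 -> 27 -> 31 -> 26 -> None


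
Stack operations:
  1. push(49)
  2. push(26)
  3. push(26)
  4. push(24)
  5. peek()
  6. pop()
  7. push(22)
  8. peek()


push(49) -> [49]
push(26) -> [49, 26]
push(26) -> [49, 26, 26]
push(24) -> [49, 26, 26, 24]
peek()->24
pop()->24, [49, 26, 26]
push(22) -> [49, 26, 26, 22]
peek()->22

Final stack: [49, 26, 26, 22]


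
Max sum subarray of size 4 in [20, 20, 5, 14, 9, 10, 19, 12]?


[0:4]: 59
[1:5]: 48
[2:6]: 38
[3:7]: 52
[4:8]: 50

Max: 59 at [0:4]


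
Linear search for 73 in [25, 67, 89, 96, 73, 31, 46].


i=0: 25!=73
i=1: 67!=73
i=2: 89!=73
i=3: 96!=73
i=4: 73==73 found!

Found at 4, 5 comps


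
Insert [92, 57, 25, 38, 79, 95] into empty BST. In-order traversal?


Insert 92: root
Insert 57: L from 92
Insert 25: L from 92 -> L from 57
Insert 38: L from 92 -> L from 57 -> R from 25
Insert 79: L from 92 -> R from 57
Insert 95: R from 92

In-order: [25, 38, 57, 79, 92, 95]


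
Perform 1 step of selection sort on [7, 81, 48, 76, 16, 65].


Initial: [7, 81, 48, 76, 16, 65]
Step 1: min=7 at 0
  Swap: [7, 81, 48, 76, 16, 65]

After 1 step: [7, 81, 48, 76, 16, 65]


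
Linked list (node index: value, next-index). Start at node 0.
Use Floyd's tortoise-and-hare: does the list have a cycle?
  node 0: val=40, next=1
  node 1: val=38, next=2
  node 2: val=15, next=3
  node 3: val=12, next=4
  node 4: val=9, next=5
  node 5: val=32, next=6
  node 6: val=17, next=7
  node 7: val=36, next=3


Floyd's tortoise (slow, +1) and hare (fast, +2):
  init: slow=0, fast=0
  step 1: slow=1, fast=2
  step 2: slow=2, fast=4
  step 3: slow=3, fast=6
  step 4: slow=4, fast=3
  step 5: slow=5, fast=5
  slow == fast at node 5: cycle detected

Cycle: yes


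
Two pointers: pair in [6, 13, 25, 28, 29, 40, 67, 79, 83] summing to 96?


lo=0(6)+hi=8(83)=89
lo=1(13)+hi=8(83)=96

Yes: 13+83=96


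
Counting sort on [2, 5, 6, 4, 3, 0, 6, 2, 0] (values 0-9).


Input: [2, 5, 6, 4, 3, 0, 6, 2, 0]
Counts: [2, 0, 2, 1, 1, 1, 2, 0, 0, 0]

Sorted: [0, 0, 2, 2, 3, 4, 5, 6, 6]


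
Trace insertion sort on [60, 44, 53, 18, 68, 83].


Initial: [60, 44, 53, 18, 68, 83]
Insert 44: [44, 60, 53, 18, 68, 83]
Insert 53: [44, 53, 60, 18, 68, 83]
Insert 18: [18, 44, 53, 60, 68, 83]
Insert 68: [18, 44, 53, 60, 68, 83]
Insert 83: [18, 44, 53, 60, 68, 83]

Sorted: [18, 44, 53, 60, 68, 83]


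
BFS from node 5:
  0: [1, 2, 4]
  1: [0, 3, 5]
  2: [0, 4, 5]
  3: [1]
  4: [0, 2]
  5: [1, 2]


Visit 5, enqueue [1, 2]
Visit 1, enqueue [0, 3]
Visit 2, enqueue [4]
Visit 0, enqueue []
Visit 3, enqueue []
Visit 4, enqueue []

BFS order: [5, 1, 2, 0, 3, 4]


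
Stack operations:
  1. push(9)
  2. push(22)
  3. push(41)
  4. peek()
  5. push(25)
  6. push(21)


push(9) -> [9]
push(22) -> [9, 22]
push(41) -> [9, 22, 41]
peek()->41
push(25) -> [9, 22, 41, 25]
push(21) -> [9, 22, 41, 25, 21]

Final stack: [9, 22, 41, 25, 21]


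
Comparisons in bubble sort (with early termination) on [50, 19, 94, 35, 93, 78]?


Algorithm: bubble sort (with early termination)
Input: [50, 19, 94, 35, 93, 78]
Sorted: [19, 35, 50, 78, 93, 94]

12


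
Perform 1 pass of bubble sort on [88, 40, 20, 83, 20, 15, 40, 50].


Initial: [88, 40, 20, 83, 20, 15, 40, 50]
Pass 1: [40, 20, 83, 20, 15, 40, 50, 88] (7 swaps)

After 1 pass: [40, 20, 83, 20, 15, 40, 50, 88]


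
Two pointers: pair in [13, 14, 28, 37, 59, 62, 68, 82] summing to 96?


lo=0(13)+hi=7(82)=95
lo=1(14)+hi=7(82)=96

Yes: 14+82=96


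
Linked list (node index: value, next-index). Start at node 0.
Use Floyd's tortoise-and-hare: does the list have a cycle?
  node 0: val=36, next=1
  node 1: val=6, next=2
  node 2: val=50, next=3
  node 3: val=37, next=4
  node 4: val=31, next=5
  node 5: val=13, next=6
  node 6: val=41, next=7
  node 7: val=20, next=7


Floyd's tortoise (slow, +1) and hare (fast, +2):
  init: slow=0, fast=0
  step 1: slow=1, fast=2
  step 2: slow=2, fast=4
  step 3: slow=3, fast=6
  step 4: slow=4, fast=7
  step 5: slow=5, fast=7
  step 6: slow=6, fast=7
  step 7: slow=7, fast=7
  slow == fast at node 7: cycle detected

Cycle: yes


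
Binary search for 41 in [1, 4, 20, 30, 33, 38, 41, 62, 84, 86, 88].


Step 1: lo=0, hi=10, mid=5, val=38
Step 2: lo=6, hi=10, mid=8, val=84
Step 3: lo=6, hi=7, mid=6, val=41

Found at index 6


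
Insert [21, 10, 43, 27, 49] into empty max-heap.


Insert 21: [21]
Insert 10: [21, 10]
Insert 43: [43, 10, 21]
Insert 27: [43, 27, 21, 10]
Insert 49: [49, 43, 21, 10, 27]

Final heap: [49, 43, 21, 10, 27]


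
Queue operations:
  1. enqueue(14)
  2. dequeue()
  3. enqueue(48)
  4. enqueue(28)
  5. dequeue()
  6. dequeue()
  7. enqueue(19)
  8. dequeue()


enqueue(14) -> [14]
dequeue()->14, []
enqueue(48) -> [48]
enqueue(28) -> [48, 28]
dequeue()->48, [28]
dequeue()->28, []
enqueue(19) -> [19]
dequeue()->19, []

Final queue: []
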